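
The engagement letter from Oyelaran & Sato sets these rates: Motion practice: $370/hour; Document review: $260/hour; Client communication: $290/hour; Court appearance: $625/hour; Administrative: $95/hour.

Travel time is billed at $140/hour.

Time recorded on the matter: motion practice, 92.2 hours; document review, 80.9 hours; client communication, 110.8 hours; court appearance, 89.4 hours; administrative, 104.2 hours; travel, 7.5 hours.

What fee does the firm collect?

Motion practice: 92.2 × $370 = $34,114.00
Document review: 80.9 × $260 = $21,034.00
Client communication: 110.8 × $290 = $32,132.00
Court appearance: 89.4 × $625 = $55,875.00
Administrative: 104.2 × $95 = $9,899.00
Subtotal: $34,114.00 + $21,034.00 + $32,132.00 + $55,875.00 + $9,899.00 = $153,054.00
Travel: 7.5 × $140 = $1,050.00
Total: $153,054.00 + $1,050.00 = $154,104.00

$154,104.00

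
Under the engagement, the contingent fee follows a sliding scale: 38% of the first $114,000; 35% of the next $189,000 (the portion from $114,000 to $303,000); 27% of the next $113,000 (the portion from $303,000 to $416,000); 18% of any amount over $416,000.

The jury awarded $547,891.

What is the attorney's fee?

$163,720.38

First $114,000 at 38% = $43,320.00
Next $189,000 at 35% = $66,150.00
Next $113,000 at 27% = $30,510.00
Remaining $131,891 at 18% = $23,740.38
Fee: $43,320.00 + $66,150.00 + $30,510.00 + $23,740.38 = $163,720.38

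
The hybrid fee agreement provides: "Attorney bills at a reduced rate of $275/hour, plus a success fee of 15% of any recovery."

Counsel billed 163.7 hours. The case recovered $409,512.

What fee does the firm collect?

Hourly: 163.7 × $275 = $45,017.50
Success fee: 15% of $409,512 = $61,426.80
Total: $45,017.50 + $61,426.80 = $106,444.30

$106,444.30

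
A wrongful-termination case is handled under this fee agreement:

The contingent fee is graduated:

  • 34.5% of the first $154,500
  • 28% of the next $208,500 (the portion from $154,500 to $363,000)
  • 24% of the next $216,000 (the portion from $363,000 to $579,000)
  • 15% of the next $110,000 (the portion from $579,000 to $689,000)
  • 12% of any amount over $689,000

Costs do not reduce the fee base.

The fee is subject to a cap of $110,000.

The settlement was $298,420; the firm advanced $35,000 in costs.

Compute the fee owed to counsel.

$93,600.10

Fee base is the gross recovery, $298,420; costs are reimbursed separately.
First $154,500 at 34.5% = $53,302.50
Remaining $143,920 at 28% = $40,297.60
Fee: $53,302.50 + $40,297.60 = $93,600.10
$93,600.10 is under the $110,000 cap.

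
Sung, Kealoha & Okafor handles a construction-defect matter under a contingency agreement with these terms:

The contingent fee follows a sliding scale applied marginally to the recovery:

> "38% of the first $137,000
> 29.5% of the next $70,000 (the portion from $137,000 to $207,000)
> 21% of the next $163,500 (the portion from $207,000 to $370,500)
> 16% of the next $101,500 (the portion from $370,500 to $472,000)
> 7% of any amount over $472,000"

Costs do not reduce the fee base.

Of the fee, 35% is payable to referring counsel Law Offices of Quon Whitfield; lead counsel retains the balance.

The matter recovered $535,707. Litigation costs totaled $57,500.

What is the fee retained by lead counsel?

Fee base is the gross recovery, $535,707; costs are reimbursed separately.
First $137,000 at 38% = $52,060.00
Next $70,000 at 29.5% = $20,650.00
Next $163,500 at 21% = $34,335.00
Next $101,500 at 16% = $16,240.00
Remaining $63,707 at 7% = $4,459.49
Fee: $52,060.00 + $20,650.00 + $34,335.00 + $16,240.00 + $4,459.49 = $127,744.49
Referral share: 35% of $127,744.49 = $44,710.57; lead counsel retains $127,744.49 − $44,710.57 = $83,033.92.

$83,033.92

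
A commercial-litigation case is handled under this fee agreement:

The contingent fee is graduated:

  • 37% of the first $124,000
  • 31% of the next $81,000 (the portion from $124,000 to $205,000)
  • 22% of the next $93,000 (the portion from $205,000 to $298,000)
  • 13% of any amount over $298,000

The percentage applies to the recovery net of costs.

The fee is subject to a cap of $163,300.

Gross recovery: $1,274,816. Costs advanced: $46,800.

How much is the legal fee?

$163,300.00

Fee base (net of costs): $1,274,816 − $46,800 = $1,228,016
First $124,000 at 37% = $45,880.00
Next $81,000 at 31% = $25,110.00
Next $93,000 at 22% = $20,460.00
Remaining $930,016 at 13% = $120,902.08
Fee: $45,880.00 + $25,110.00 + $20,460.00 + $120,902.08 = $212,352.08
$212,352.08 exceeds the $163,300 cap, so the fee is capped at $163,300.00.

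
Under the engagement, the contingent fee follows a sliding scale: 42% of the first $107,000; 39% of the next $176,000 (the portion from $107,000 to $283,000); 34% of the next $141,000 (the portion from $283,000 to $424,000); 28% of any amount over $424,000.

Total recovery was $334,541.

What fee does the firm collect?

First $107,000 at 42% = $44,940.00
Next $176,000 at 39% = $68,640.00
Remaining $51,541 at 34% = $17,523.94
Fee: $44,940.00 + $68,640.00 + $17,523.94 = $131,103.94

$131,103.94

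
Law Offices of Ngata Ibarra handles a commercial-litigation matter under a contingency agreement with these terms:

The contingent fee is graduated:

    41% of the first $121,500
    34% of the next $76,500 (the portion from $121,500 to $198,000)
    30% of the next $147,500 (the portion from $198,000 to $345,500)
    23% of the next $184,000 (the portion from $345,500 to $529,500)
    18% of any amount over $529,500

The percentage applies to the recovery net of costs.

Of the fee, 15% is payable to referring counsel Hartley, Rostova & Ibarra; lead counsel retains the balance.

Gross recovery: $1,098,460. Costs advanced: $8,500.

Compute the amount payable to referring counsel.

Fee base (net of costs): $1,098,460 − $8,500 = $1,089,960
First $121,500 at 41% = $49,815.00
Next $76,500 at 34% = $26,010.00
Next $147,500 at 30% = $44,250.00
Next $184,000 at 23% = $42,320.00
Remaining $560,460 at 18% = $100,882.80
Fee: $49,815.00 + $26,010.00 + $44,250.00 + $42,320.00 + $100,882.80 = $263,277.80
Referral share: 15% of $263,277.80 = $39,491.67; lead counsel retains $263,277.80 − $39,491.67 = $223,786.13.

$39,491.67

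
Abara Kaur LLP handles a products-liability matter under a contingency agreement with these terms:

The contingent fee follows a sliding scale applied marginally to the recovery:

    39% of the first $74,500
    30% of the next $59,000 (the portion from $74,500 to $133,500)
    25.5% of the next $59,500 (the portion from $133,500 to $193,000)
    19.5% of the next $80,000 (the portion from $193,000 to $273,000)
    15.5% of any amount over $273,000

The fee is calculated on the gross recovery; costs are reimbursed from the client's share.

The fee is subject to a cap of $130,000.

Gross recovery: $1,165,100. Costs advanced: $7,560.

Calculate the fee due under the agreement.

$130,000.00

Fee base is the gross recovery, $1,165,100; costs are reimbursed separately.
First $74,500 at 39% = $29,055.00
Next $59,000 at 30% = $17,700.00
Next $59,500 at 25.5% = $15,172.50
Next $80,000 at 19.5% = $15,600.00
Remaining $892,100 at 15.5% = $138,275.50
Fee: $29,055.00 + $17,700.00 + $15,172.50 + $15,600.00 + $138,275.50 = $215,803.00
$215,803.00 exceeds the $130,000 cap, so the fee is capped at $130,000.00.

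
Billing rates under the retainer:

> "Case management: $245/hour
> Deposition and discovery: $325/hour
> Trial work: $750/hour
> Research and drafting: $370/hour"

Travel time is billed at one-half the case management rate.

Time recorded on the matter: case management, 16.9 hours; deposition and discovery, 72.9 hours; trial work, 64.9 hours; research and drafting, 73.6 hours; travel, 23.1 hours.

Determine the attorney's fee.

$106,569.75

Case management: 16.9 × $245 = $4,140.50
Deposition and discovery: 72.9 × $325 = $23,692.50
Trial work: 64.9 × $750 = $48,675.00
Research and drafting: 73.6 × $370 = $27,232.00
Subtotal: $4,140.50 + $23,692.50 + $48,675.00 + $27,232.00 = $103,740.00
Travel: 23.1 × ($245 ÷ 2) = 23.1 × $122.50 = $2,829.75
Total: $103,740.00 + $2,829.75 = $106,569.75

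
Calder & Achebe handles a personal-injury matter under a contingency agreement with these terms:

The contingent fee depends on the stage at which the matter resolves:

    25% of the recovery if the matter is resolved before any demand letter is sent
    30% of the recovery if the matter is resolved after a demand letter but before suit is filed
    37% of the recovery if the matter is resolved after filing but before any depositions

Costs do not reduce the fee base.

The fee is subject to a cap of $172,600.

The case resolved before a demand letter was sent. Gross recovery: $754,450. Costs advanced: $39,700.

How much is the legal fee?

$172,600.00

Fee base is the gross recovery, $754,450; costs are reimbursed separately.
The matter resolved before a demand letter was sent, so the 25% rate applies.
$754,450 × 25% = $188,612.50
$188,612.50 exceeds the $172,600 cap, so the fee is capped at $172,600.00.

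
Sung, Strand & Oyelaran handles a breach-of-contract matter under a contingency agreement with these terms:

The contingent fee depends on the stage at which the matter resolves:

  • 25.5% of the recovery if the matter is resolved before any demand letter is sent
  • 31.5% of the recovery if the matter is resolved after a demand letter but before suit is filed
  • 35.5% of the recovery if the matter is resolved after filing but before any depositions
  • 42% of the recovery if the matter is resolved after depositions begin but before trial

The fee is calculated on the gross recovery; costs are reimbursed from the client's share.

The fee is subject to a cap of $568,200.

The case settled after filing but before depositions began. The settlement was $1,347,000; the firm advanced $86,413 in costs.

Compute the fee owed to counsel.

Fee base is the gross recovery, $1,347,000; costs are reimbursed separately.
The matter settled after filing but before depositions began, so the 35.5% rate applies.
$1,347,000 × 35.5% = $478,185.00
$478,185.00 is under the $568,200 cap.

$478,185.00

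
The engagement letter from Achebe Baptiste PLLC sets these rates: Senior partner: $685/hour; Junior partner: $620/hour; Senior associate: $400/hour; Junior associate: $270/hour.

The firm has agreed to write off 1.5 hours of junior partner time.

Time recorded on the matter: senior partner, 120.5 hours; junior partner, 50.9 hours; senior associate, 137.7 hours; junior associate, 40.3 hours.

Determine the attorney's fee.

Senior partner: 120.5 × $685 = $82,542.50
Junior partner: 50.9 × $620 = $31,558.00
Senior associate: 137.7 × $400 = $55,080.00
Junior associate: 40.3 × $270 = $10,881.00
Subtotal: $180,061.50
Write-off: 1.5 × $620 = $930.00
Total: $180,061.50 − $930.00 = $179,131.50

$179,131.50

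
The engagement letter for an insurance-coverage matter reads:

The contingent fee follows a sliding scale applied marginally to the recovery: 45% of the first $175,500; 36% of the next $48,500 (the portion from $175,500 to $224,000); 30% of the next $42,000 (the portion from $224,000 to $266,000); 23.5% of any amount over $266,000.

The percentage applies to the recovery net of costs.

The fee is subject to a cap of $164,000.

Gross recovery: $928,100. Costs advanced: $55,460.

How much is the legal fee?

$164,000.00

Fee base (net of costs): $928,100 − $55,460 = $872,640
First $175,500 at 45% = $78,975.00
Next $48,500 at 36% = $17,460.00
Next $42,000 at 30% = $12,600.00
Remaining $606,640 at 23.5% = $142,560.40
Fee: $78,975.00 + $17,460.00 + $12,600.00 + $142,560.40 = $251,595.40
$251,595.40 exceeds the $164,000 cap, so the fee is capped at $164,000.00.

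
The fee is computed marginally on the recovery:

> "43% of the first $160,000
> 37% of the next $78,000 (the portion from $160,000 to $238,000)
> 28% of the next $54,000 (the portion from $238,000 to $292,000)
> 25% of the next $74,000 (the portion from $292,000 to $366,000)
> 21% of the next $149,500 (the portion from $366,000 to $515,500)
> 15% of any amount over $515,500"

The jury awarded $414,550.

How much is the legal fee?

$141,475.50

First $160,000 at 43% = $68,800.00
Next $78,000 at 37% = $28,860.00
Next $54,000 at 28% = $15,120.00
Next $74,000 at 25% = $18,500.00
Remaining $48,550 at 21% = $10,195.50
Fee: $68,800.00 + $28,860.00 + $15,120.00 + $18,500.00 + $10,195.50 = $141,475.50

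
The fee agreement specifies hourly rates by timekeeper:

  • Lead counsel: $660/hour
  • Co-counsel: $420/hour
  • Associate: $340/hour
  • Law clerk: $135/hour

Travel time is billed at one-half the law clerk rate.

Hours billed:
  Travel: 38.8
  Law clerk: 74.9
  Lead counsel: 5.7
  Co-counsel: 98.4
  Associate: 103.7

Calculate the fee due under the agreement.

Lead counsel: 5.7 × $660 = $3,762.00
Co-counsel: 98.4 × $420 = $41,328.00
Associate: 103.7 × $340 = $35,258.00
Law clerk: 74.9 × $135 = $10,111.50
Subtotal: $3,762.00 + $41,328.00 + $35,258.00 + $10,111.50 = $90,459.50
Travel: 38.8 × ($135 ÷ 2) = 38.8 × $67.50 = $2,619.00
Total: $90,459.50 + $2,619.00 = $93,078.50

$93,078.50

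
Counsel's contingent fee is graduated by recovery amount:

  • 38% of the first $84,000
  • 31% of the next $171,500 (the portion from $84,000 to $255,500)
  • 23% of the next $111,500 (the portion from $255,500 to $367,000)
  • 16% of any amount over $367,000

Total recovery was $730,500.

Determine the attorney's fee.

$168,890.00

First $84,000 at 38% = $31,920.00
Next $171,500 at 31% = $53,165.00
Next $111,500 at 23% = $25,645.00
Remaining $363,500 at 16% = $58,160.00
Fee: $31,920.00 + $53,165.00 + $25,645.00 + $58,160.00 = $168,890.00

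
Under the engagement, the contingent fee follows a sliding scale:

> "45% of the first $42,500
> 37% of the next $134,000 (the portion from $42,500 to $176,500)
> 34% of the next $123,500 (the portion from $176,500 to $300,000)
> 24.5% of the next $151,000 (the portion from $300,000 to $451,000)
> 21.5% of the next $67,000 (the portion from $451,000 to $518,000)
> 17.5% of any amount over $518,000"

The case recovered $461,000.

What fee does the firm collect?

First $42,500 at 45% = $19,125.00
Next $134,000 at 37% = $49,580.00
Next $123,500 at 34% = $41,990.00
Next $151,000 at 24.5% = $36,995.00
Remaining $10,000 at 21.5% = $2,150.00
Fee: $19,125.00 + $49,580.00 + $41,990.00 + $36,995.00 + $2,150.00 = $149,840.00

$149,840.00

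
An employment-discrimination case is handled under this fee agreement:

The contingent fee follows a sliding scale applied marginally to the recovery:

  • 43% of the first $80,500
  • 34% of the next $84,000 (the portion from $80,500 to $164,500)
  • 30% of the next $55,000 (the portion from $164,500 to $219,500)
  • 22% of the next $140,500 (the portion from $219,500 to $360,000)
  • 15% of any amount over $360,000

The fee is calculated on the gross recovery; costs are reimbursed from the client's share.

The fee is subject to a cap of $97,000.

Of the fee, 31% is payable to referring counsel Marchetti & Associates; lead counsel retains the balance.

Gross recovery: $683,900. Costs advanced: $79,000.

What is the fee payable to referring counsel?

$30,070.00

Fee base is the gross recovery, $683,900; costs are reimbursed separately.
First $80,500 at 43% = $34,615.00
Next $84,000 at 34% = $28,560.00
Next $55,000 at 30% = $16,500.00
Next $140,500 at 22% = $30,910.00
Remaining $323,900 at 15% = $48,585.00
Fee: $34,615.00 + $28,560.00 + $16,500.00 + $30,910.00 + $48,585.00 = $159,170.00
$159,170.00 exceeds the $97,000 cap, so the fee is capped at $97,000.00.
Referral share: 31% of $97,000.00 = $30,070.00; lead counsel retains $97,000.00 − $30,070.00 = $66,930.00.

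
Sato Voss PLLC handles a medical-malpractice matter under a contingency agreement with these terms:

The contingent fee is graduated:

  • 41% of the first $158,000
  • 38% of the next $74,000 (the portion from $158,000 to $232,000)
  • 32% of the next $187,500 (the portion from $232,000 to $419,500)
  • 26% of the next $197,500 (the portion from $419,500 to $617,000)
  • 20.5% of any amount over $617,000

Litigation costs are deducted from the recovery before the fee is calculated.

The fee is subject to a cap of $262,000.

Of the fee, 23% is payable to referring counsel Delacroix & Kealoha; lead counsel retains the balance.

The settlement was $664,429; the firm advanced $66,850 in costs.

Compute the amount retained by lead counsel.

Fee base (net of costs): $664,429 − $66,850 = $597,579
First $158,000 at 41% = $64,780.00
Next $74,000 at 38% = $28,120.00
Next $187,500 at 32% = $60,000.00
Remaining $178,079 at 26% = $46,300.54
Fee: $64,780.00 + $28,120.00 + $60,000.00 + $46,300.54 = $199,200.54
$199,200.54 is under the $262,000 cap.
Referral share: 23% of $199,200.54 = $45,816.12; lead counsel retains $199,200.54 − $45,816.12 = $153,384.42.

$153,384.42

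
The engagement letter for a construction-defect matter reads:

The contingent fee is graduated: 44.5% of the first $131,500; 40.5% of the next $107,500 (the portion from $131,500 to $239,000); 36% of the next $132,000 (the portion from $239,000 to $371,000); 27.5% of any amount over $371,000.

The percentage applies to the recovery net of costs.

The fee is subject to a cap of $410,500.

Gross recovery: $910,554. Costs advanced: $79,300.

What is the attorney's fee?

$276,144.85

Fee base (net of costs): $910,554 − $79,300 = $831,254
First $131,500 at 44.5% = $58,517.50
Next $107,500 at 40.5% = $43,537.50
Next $132,000 at 36% = $47,520.00
Remaining $460,254 at 27.5% = $126,569.85
Fee: $58,517.50 + $43,537.50 + $47,520.00 + $126,569.85 = $276,144.85
$276,144.85 is under the $410,500 cap.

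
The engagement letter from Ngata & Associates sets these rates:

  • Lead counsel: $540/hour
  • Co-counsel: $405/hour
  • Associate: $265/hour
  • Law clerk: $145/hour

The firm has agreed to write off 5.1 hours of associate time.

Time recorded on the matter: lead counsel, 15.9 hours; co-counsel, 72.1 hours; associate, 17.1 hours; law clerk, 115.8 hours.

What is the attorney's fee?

$57,757.50

Lead counsel: 15.9 × $540 = $8,586.00
Co-counsel: 72.1 × $405 = $29,200.50
Associate: 17.1 × $265 = $4,531.50
Law clerk: 115.8 × $145 = $16,791.00
Subtotal: $59,109.00
Write-off: 5.1 × $265 = $1,351.50
Total: $59,109.00 − $1,351.50 = $57,757.50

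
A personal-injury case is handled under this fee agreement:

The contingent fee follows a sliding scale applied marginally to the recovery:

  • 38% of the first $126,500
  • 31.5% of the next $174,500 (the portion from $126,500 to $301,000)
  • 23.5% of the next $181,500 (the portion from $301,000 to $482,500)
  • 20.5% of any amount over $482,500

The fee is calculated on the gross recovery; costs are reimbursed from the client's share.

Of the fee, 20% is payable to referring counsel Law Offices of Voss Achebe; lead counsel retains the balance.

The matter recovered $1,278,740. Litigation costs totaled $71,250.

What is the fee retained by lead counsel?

Fee base is the gross recovery, $1,278,740; costs are reimbursed separately.
First $126,500 at 38% = $48,070.00
Next $174,500 at 31.5% = $54,967.50
Next $181,500 at 23.5% = $42,652.50
Remaining $796,240 at 20.5% = $163,229.20
Fee: $48,070.00 + $54,967.50 + $42,652.50 + $163,229.20 = $308,919.20
Referral share: 20% of $308,919.20 = $61,783.84; lead counsel retains $308,919.20 − $61,783.84 = $247,135.36.

$247,135.36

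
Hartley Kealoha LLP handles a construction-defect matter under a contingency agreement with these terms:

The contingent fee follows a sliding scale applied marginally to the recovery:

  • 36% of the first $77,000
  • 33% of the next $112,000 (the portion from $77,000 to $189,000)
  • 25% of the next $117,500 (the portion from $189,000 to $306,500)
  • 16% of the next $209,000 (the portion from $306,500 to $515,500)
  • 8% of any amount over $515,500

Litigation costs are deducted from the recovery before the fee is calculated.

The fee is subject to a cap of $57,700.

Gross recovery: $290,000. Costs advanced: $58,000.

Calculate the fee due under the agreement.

Fee base (net of costs): $290,000 − $58,000 = $232,000
First $77,000 at 36% = $27,720.00
Next $112,000 at 33% = $36,960.00
Remaining $43,000 at 25% = $10,750.00
Fee: $27,720.00 + $36,960.00 + $10,750.00 = $75,430.00
$75,430.00 exceeds the $57,700 cap, so the fee is capped at $57,700.00.

$57,700.00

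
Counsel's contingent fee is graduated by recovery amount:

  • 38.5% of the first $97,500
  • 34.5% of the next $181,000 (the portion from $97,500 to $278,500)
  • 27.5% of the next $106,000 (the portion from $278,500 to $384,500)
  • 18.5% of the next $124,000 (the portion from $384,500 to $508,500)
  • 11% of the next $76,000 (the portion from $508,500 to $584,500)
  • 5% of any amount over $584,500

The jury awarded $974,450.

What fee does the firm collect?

First $97,500 at 38.5% = $37,537.50
Next $181,000 at 34.5% = $62,445.00
Next $106,000 at 27.5% = $29,150.00
Next $124,000 at 18.5% = $22,940.00
Next $76,000 at 11% = $8,360.00
Remaining $389,950 at 5% = $19,497.50
Fee: $37,537.50 + $62,445.00 + $29,150.00 + $22,940.00 + $8,360.00 + $19,497.50 = $179,930.00

$179,930.00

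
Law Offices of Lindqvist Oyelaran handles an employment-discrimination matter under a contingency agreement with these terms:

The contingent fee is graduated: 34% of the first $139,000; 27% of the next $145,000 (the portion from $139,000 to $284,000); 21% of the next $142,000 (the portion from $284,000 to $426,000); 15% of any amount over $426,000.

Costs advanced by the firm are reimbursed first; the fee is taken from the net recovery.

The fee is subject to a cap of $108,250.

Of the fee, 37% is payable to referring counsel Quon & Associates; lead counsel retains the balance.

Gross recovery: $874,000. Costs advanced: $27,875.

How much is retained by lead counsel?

$68,197.50

Fee base (net of costs): $874,000 − $27,875 = $846,125
First $139,000 at 34% = $47,260.00
Next $145,000 at 27% = $39,150.00
Next $142,000 at 21% = $29,820.00
Remaining $420,125 at 15% = $63,018.75
Fee: $47,260.00 + $39,150.00 + $29,820.00 + $63,018.75 = $179,248.75
$179,248.75 exceeds the $108,250 cap, so the fee is capped at $108,250.00.
Referral share: 37% of $108,250.00 = $40,052.50; lead counsel retains $108,250.00 − $40,052.50 = $68,197.50.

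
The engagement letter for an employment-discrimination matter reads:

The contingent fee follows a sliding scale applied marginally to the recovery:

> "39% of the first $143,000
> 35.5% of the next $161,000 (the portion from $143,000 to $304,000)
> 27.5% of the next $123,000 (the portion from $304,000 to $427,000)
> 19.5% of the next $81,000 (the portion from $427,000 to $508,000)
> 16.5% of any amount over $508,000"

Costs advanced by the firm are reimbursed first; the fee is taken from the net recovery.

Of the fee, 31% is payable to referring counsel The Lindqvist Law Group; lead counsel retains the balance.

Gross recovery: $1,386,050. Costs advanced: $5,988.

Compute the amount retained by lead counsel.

Fee base (net of costs): $1,386,050 − $5,988 = $1,380,062
First $143,000 at 39% = $55,770.00
Next $161,000 at 35.5% = $57,155.00
Next $123,000 at 27.5% = $33,825.00
Next $81,000 at 19.5% = $15,795.00
Remaining $872,062 at 16.5% = $143,890.23
Fee: $55,770.00 + $57,155.00 + $33,825.00 + $15,795.00 + $143,890.23 = $306,435.23
Referral share: 31% of $306,435.23 = $94,994.92; lead counsel retains $306,435.23 − $94,994.92 = $211,440.31.

$211,440.31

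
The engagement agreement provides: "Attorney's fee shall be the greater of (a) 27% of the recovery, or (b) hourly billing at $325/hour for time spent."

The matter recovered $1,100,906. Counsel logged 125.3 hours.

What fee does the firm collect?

(a) 27% of $1,100,906 = $297,244.62
(b) 125.3 × $325 = $40,722.50
The greater is (a): $297,244.62.

$297,244.62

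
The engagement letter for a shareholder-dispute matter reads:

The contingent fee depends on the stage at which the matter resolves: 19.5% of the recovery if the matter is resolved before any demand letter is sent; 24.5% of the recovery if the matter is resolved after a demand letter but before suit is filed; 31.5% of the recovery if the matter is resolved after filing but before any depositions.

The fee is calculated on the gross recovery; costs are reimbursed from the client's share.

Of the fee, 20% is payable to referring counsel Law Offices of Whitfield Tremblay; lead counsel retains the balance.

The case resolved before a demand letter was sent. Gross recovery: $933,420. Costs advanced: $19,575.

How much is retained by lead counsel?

Fee base is the gross recovery, $933,420; costs are reimbursed separately.
The matter resolved before a demand letter was sent, so the 19.5% rate applies.
$933,420 × 19.5% = $182,016.90
Referral share: 20% of $182,016.90 = $36,403.38; lead counsel retains $182,016.90 − $36,403.38 = $145,613.52.

$145,613.52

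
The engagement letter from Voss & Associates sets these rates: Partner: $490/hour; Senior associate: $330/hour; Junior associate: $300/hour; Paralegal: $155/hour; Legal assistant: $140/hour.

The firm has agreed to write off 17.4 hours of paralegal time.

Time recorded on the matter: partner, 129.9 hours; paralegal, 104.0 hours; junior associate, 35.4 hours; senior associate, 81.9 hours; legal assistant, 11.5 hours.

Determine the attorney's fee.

$116,331.00

Partner: 129.9 × $490 = $63,651.00
Senior associate: 81.9 × $330 = $27,027.00
Junior associate: 35.4 × $300 = $10,620.00
Paralegal: 104.0 × $155 = $16,120.00
Legal assistant: 11.5 × $140 = $1,610.00
Subtotal: $119,028.00
Write-off: 17.4 × $155 = $2,697.00
Total: $119,028.00 − $2,697.00 = $116,331.00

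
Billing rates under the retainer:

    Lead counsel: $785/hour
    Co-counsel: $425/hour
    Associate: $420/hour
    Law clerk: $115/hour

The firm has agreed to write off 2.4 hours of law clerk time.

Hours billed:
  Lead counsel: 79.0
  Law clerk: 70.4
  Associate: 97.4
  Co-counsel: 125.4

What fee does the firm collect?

Lead counsel: 79.0 × $785 = $62,015.00
Co-counsel: 125.4 × $425 = $53,295.00
Associate: 97.4 × $420 = $40,908.00
Law clerk: 70.4 × $115 = $8,096.00
Subtotal: $164,314.00
Write-off: 2.4 × $115 = $276.00
Total: $164,314.00 − $276.00 = $164,038.00

$164,038.00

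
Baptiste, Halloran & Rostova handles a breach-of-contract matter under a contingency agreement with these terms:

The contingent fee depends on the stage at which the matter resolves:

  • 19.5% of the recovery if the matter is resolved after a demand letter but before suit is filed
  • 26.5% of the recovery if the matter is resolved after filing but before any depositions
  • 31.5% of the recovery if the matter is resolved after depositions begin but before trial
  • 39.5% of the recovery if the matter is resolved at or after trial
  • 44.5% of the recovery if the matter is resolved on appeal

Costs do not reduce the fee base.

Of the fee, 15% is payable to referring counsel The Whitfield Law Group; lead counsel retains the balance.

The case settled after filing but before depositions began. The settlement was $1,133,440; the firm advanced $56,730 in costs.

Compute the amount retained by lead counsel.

$255,307.36

Fee base is the gross recovery, $1,133,440; costs are reimbursed separately.
The matter settled after filing but before depositions began, so the 26.5% rate applies.
$1,133,440 × 26.5% = $300,361.60
Referral share: 15% of $300,361.60 = $45,054.24; lead counsel retains $300,361.60 − $45,054.24 = $255,307.36.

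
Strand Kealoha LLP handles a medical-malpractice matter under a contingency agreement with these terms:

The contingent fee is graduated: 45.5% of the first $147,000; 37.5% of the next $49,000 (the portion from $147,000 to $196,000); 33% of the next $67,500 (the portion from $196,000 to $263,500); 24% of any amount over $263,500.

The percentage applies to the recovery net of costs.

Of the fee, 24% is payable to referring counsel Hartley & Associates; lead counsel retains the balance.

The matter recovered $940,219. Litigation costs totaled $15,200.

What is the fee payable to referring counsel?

Fee base (net of costs): $940,219 − $15,200 = $925,019
First $147,000 at 45.5% = $66,885.00
Next $49,000 at 37.5% = $18,375.00
Next $67,500 at 33% = $22,275.00
Remaining $661,519 at 24% = $158,764.56
Fee: $66,885.00 + $18,375.00 + $22,275.00 + $158,764.56 = $266,299.56
Referral share: 24% of $266,299.56 = $63,911.89; lead counsel retains $266,299.56 − $63,911.89 = $202,387.67.

$63,911.89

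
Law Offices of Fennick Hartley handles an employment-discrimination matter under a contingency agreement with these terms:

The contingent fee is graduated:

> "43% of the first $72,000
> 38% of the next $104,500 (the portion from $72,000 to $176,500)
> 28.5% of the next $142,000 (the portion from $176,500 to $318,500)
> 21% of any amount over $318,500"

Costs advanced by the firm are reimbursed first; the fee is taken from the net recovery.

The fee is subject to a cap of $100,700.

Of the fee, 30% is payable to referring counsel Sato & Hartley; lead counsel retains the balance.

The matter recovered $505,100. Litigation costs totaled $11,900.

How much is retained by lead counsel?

Fee base (net of costs): $505,100 − $11,900 = $493,200
First $72,000 at 43% = $30,960.00
Next $104,500 at 38% = $39,710.00
Next $142,000 at 28.5% = $40,470.00
Remaining $174,700 at 21% = $36,687.00
Fee: $30,960.00 + $39,710.00 + $40,470.00 + $36,687.00 = $147,827.00
$147,827.00 exceeds the $100,700 cap, so the fee is capped at $100,700.00.
Referral share: 30% of $100,700.00 = $30,210.00; lead counsel retains $100,700.00 − $30,210.00 = $70,490.00.

$70,490.00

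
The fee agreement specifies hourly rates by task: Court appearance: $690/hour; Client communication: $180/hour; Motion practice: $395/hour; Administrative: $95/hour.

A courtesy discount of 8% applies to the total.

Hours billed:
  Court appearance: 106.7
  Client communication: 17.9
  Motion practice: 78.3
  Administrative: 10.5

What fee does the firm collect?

$100,069.32

Court appearance: 106.7 × $690 = $73,623.00
Client communication: 17.9 × $180 = $3,222.00
Motion practice: 78.3 × $395 = $30,928.50
Administrative: 10.5 × $95 = $997.50
Subtotal: $108,771.00
Less 8% discount: −$8,701.68
Total: $108,771.00 − $8,701.68 = $100,069.32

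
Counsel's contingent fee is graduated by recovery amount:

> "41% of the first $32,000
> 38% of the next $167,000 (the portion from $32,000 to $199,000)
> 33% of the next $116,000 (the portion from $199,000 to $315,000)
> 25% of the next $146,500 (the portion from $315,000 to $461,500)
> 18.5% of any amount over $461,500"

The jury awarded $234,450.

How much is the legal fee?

$88,278.50

First $32,000 at 41% = $13,120.00
Next $167,000 at 38% = $63,460.00
Remaining $35,450 at 33% = $11,698.50
Fee: $13,120.00 + $63,460.00 + $11,698.50 = $88,278.50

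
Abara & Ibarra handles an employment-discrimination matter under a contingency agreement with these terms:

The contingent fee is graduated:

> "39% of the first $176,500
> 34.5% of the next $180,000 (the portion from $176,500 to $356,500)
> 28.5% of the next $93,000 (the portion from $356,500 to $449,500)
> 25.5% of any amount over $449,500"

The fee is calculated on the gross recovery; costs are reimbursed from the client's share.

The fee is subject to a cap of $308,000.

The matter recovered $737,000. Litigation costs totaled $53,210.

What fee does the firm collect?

$230,752.50

Fee base is the gross recovery, $737,000; costs are reimbursed separately.
First $176,500 at 39% = $68,835.00
Next $180,000 at 34.5% = $62,100.00
Next $93,000 at 28.5% = $26,505.00
Remaining $287,500 at 25.5% = $73,312.50
Fee: $68,835.00 + $62,100.00 + $26,505.00 + $73,312.50 = $230,752.50
$230,752.50 is under the $308,000 cap.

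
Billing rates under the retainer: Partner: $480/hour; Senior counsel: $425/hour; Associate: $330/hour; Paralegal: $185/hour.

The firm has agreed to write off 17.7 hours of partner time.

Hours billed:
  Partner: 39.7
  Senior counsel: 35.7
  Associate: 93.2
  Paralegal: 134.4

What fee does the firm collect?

Partner: 39.7 × $480 = $19,056.00
Senior counsel: 35.7 × $425 = $15,172.50
Associate: 93.2 × $330 = $30,756.00
Paralegal: 134.4 × $185 = $24,864.00
Subtotal: $89,848.50
Write-off: 17.7 × $480 = $8,496.00
Total: $89,848.50 − $8,496.00 = $81,352.50

$81,352.50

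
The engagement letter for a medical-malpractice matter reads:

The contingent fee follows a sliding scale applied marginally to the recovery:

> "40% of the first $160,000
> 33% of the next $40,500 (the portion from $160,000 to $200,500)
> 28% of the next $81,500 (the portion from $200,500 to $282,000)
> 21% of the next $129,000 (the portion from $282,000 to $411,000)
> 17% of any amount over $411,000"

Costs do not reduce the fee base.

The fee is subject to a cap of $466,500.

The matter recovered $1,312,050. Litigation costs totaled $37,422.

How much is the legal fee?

Fee base is the gross recovery, $1,312,050; costs are reimbursed separately.
First $160,000 at 40% = $64,000.00
Next $40,500 at 33% = $13,365.00
Next $81,500 at 28% = $22,820.00
Next $129,000 at 21% = $27,090.00
Remaining $901,050 at 17% = $153,178.50
Fee: $64,000.00 + $13,365.00 + $22,820.00 + $27,090.00 + $153,178.50 = $280,453.50
$280,453.50 is under the $466,500 cap.

$280,453.50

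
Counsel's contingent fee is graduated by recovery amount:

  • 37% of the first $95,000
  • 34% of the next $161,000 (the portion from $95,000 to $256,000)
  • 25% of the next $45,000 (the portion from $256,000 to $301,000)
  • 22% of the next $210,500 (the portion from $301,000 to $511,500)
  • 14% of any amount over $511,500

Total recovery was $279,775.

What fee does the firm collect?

First $95,000 at 37% = $35,150.00
Next $161,000 at 34% = $54,740.00
Remaining $23,775 at 25% = $5,943.75
Fee: $35,150.00 + $54,740.00 + $5,943.75 = $95,833.75

$95,833.75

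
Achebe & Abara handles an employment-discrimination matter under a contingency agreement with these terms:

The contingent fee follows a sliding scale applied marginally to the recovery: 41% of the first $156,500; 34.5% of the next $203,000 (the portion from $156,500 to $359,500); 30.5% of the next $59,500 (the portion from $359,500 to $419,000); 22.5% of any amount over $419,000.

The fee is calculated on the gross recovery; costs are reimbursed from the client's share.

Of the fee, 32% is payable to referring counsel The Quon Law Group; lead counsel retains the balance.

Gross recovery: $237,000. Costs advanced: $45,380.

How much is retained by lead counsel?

$62,517.50

Fee base is the gross recovery, $237,000; costs are reimbursed separately.
First $156,500 at 41% = $64,165.00
Remaining $80,500 at 34.5% = $27,772.50
Fee: $64,165.00 + $27,772.50 = $91,937.50
Referral share: 32% of $91,937.50 = $29,420.00; lead counsel retains $91,937.50 − $29,420.00 = $62,517.50.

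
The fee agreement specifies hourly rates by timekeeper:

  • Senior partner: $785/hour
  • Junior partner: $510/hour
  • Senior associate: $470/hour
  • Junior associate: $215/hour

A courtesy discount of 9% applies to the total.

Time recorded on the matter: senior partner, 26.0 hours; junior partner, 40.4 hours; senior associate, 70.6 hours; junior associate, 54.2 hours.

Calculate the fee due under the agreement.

$78,122.59

Senior partner: 26.0 × $785 = $20,410.00
Junior partner: 40.4 × $510 = $20,604.00
Senior associate: 70.6 × $470 = $33,182.00
Junior associate: 54.2 × $215 = $11,653.00
Subtotal: $85,849.00
Less 9% discount: −$7,726.41
Total: $85,849.00 − $7,726.41 = $78,122.59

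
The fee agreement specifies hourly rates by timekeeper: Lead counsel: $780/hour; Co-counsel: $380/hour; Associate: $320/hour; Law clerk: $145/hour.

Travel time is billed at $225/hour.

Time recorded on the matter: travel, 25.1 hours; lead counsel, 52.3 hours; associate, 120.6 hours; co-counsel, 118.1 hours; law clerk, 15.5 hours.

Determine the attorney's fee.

Lead counsel: 52.3 × $780 = $40,794.00
Co-counsel: 118.1 × $380 = $44,878.00
Associate: 120.6 × $320 = $38,592.00
Law clerk: 15.5 × $145 = $2,247.50
Subtotal: $40,794.00 + $44,878.00 + $38,592.00 + $2,247.50 = $126,511.50
Travel: 25.1 × $225 = $5,647.50
Total: $126,511.50 + $5,647.50 = $132,159.00

$132,159.00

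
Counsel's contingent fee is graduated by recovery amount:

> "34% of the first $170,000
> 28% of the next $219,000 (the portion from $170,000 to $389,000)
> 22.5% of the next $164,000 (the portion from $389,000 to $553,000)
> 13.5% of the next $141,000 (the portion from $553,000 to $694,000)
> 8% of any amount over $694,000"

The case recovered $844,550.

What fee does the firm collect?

$187,099.00

First $170,000 at 34% = $57,800.00
Next $219,000 at 28% = $61,320.00
Next $164,000 at 22.5% = $36,900.00
Next $141,000 at 13.5% = $19,035.00
Remaining $150,550 at 8% = $12,044.00
Fee: $57,800.00 + $61,320.00 + $36,900.00 + $19,035.00 + $12,044.00 = $187,099.00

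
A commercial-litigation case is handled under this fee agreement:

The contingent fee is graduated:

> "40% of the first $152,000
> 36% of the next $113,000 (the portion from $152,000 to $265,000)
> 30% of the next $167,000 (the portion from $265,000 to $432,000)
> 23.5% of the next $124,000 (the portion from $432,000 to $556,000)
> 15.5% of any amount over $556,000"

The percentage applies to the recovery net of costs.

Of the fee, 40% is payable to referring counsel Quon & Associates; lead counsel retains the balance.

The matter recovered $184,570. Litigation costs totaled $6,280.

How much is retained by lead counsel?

$42,158.64

Fee base (net of costs): $184,570 − $6,280 = $178,290
First $152,000 at 40% = $60,800.00
Remaining $26,290 at 36% = $9,464.40
Fee: $60,800.00 + $9,464.40 = $70,264.40
Referral share: 40% of $70,264.40 = $28,105.76; lead counsel retains $70,264.40 − $28,105.76 = $42,158.64.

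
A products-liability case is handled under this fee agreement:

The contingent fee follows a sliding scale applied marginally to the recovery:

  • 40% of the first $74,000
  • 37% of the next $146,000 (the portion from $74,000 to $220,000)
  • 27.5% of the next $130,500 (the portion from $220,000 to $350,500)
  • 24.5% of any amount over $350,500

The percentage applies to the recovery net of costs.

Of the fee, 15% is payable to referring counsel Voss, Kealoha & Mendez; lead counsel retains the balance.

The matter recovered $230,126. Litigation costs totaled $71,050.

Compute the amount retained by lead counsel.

$51,916.40

Fee base (net of costs): $230,126 − $71,050 = $159,076
First $74,000 at 40% = $29,600.00
Remaining $85,076 at 37% = $31,478.12
Fee: $29,600.00 + $31,478.12 = $61,078.12
Referral share: 15% of $61,078.12 = $9,161.72; lead counsel retains $61,078.12 − $9,161.72 = $51,916.40.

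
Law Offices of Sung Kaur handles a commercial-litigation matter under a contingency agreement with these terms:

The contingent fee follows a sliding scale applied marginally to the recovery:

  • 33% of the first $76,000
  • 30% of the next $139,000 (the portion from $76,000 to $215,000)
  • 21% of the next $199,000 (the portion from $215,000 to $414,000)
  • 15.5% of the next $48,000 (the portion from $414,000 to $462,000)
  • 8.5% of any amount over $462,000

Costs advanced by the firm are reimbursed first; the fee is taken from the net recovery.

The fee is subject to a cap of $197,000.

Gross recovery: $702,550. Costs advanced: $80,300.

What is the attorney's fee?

Fee base (net of costs): $702,550 − $80,300 = $622,250
First $76,000 at 33% = $25,080.00
Next $139,000 at 30% = $41,700.00
Next $199,000 at 21% = $41,790.00
Next $48,000 at 15.5% = $7,440.00
Remaining $160,250 at 8.5% = $13,621.25
Fee: $25,080.00 + $41,700.00 + $41,790.00 + $7,440.00 + $13,621.25 = $129,631.25
$129,631.25 is under the $197,000 cap.

$129,631.25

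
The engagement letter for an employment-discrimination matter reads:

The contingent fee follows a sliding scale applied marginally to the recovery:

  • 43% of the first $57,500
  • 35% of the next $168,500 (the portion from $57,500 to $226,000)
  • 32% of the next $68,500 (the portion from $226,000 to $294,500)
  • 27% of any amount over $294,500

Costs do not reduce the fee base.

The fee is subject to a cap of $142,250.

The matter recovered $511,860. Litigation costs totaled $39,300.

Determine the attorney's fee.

Fee base is the gross recovery, $511,860; costs are reimbursed separately.
First $57,500 at 43% = $24,725.00
Next $168,500 at 35% = $58,975.00
Next $68,500 at 32% = $21,920.00
Remaining $217,360 at 27% = $58,687.20
Fee: $24,725.00 + $58,975.00 + $21,920.00 + $58,687.20 = $164,307.20
$164,307.20 exceeds the $142,250 cap, so the fee is capped at $142,250.00.

$142,250.00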